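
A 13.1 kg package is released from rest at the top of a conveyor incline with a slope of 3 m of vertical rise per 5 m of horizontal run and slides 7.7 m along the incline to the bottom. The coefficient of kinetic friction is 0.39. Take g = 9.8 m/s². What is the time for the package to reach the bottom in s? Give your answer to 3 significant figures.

The weight component along the incline is mg sin 30.96° = 66.051 N and the normal force is N = mg cos 30.96° = 110.085 N.
Friction up the slope is f = μN = 0.39 × 110.085 = 42.933 N, so the net downslope force is 66.051 − 42.933 = 23.118 N and a = 23.118 / 13.1 = 1.7647 m/s².
Starting from rest, L = ½at², so t = √(2L/a) = √(2 × 7.7 / 1.7647) = 2.9541 s.

2.95 s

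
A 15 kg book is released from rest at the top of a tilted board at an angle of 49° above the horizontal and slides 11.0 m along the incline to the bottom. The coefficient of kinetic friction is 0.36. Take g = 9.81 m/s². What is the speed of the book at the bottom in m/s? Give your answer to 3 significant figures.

10.6 m/s

The weight component along the incline is mg sin 49° = 111.056 N and the normal force is N = mg cos 49° = 96.539 N.
Friction up the slope is f = μN = 0.36 × 96.539 = 34.754 N, so the net downslope force is 111.056 − 34.754 = 76.302 N and a = 76.302 / 15 = 5.0868 m/s².
Starting from rest over a distance of 11.0 m, v² = 2aL = 2 × 5.0868 × 11.0 = 111.9096, so v = 10.5787 m/s.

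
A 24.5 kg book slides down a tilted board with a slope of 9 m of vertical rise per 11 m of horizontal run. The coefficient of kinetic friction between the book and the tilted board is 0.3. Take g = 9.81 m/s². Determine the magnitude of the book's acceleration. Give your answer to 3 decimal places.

3.934 m/s²

Resolving the weight along the incline: the component pulling the book down the slope is mg sin 39.29° = 24.5 × 9.81 × 0.6332 = 152.186 N, and the normal force is N = mg cos 39.29° = 24.5 × 9.81 × 0.7740 = 186.027 N.
Kinetic friction acts up the slope with magnitude f = μN = 0.3 × 186.027 = 55.808 N.
Net force along the incline is 152.186 − 55.808 = 96.378 N, so a = 96.378 / 24.5 = 3.9338 m/s².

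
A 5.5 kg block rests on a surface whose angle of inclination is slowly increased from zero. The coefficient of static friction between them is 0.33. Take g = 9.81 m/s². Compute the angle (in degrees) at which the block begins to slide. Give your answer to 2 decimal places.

At the threshold of sliding, static friction is at its maximum μ_s N and exactly balances the weight component along the incline: mg sin θ = μ_s mg cos θ.
Hence tan θ = μ_s = 0.33, so θ = arctan(0.33) = 18.2629°.

18.26°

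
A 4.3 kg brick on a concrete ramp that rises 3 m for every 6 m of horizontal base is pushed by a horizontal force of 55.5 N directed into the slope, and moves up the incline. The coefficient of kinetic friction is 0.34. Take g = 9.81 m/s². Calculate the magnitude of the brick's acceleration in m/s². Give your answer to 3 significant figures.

The horizontal push has components F cos 26.57° = 55.5 × 0.8944 = 49.639 N up the incline and F sin 26.57° = 55.5 × 0.4472 = 24.820 N pressing into the surface.
The normal force is therefore N = mg cos 26.57° + F sin 26.57° = 37.728 + 24.820 = 62.548 N, and kinetic friction down the slope is μN = 0.34 × 62.548 = 21.266 N.
Along the incline: F cos 26.57° − mg sin 26.57° − μN = ma, so 49.639 − 18.864 − 21.266 = 4.3 a, giving a = 2.2114 m/s².

2.21 m/s²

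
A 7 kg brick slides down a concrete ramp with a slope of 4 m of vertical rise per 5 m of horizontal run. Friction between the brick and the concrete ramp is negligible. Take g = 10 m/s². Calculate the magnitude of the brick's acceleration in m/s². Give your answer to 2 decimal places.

6.25 m/s²

Resolving the weight along the incline: the component pulling the brick down the slope is mg sin 38.66° = 7 × 10 × 0.6247 = 43.729 N, and the normal force is N = mg cos 38.66° = 7 × 10 × 0.7809 = 54.663 N.
With no friction the net force along the incline is 43.729 N, so a = g sin 38.66° = 43.729 / 7 = 6.2470 m/s².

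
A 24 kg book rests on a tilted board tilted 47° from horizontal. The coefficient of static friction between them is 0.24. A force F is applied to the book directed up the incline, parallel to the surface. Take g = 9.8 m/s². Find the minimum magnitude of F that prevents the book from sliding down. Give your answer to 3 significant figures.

The normal force is N = mg cos 47° = 160.406 N. With F at its minimum the book is on the verge of sliding down, so static friction is at its maximum μ_s N = 0.24 × 160.406 = 38.497 N and acts up the slope.
Equilibrium along the incline: F + μ_s N = mg sin 47°, so F = 172.014 − 38.497 = 133.517 N.

134 N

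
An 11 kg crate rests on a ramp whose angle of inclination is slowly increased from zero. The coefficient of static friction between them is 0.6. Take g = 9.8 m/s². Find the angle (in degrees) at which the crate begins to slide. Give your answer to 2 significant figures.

At the threshold of sliding, static friction is at its maximum μ_s N and exactly balances the weight component along the incline: mg sin θ = μ_s mg cos θ.
Hence tan θ = μ_s = 0.6, so θ = arctan(0.6) = 30.9638°.

31°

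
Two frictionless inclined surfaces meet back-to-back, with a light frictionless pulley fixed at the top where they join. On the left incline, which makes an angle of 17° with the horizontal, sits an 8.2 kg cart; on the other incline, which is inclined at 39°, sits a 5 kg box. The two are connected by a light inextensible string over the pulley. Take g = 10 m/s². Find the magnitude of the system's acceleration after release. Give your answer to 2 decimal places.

Resolve each weight along its own incline: the 8.2 kg mass has component 8.2 × 10 × sin 17° = 23.974 N down its slope, and the 5 kg mass has 5 × 10 × sin 39° = 31.466 N down its slope.
The 5 kg side's 31.466 N exceeds the other side's 23.974 N, so that mass slides down and the 8.2 kg mass slides up. Taking that direction as positive, Newton's second law for the whole system gives 31.466 − 23.974 = (8.2 + 5) a, so a = 7.492 / 13.2 = 0.5676 m/s².

0.57 m/s²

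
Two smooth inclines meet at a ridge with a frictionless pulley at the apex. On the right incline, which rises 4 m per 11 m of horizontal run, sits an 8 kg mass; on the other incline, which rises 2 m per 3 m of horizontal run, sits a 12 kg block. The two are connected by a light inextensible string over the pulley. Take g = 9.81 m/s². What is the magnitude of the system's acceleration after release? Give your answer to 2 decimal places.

Resolve each weight along its own incline: the 8 kg mass has component 8 × 9.81 × sin 19.98° = 26.820 N down its slope, and the 12 kg mass has 12 × 9.81 × sin 33.69° = 65.299 N down its slope.
The 12 kg side's 65.299 N exceeds the other side's 26.820 N, so that mass slides down and the 8 kg mass slides up. Taking that direction as positive, Newton's second law for the whole system gives 65.299 − 26.820 = (8 + 12) a, so a = 38.479 / 20 = 1.9240 m/s².

1.92 m/s²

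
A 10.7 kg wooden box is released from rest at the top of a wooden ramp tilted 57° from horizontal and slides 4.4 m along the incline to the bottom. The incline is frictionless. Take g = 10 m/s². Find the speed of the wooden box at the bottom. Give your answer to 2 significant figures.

The weight component along the incline is mg sin 57° = 89.738 N and the normal force is N = mg cos 57° = 58.276 N.
With no friction, a = g sin 57° = 8.3867 m/s².
Starting from rest over a distance of 4.4 m, v² = 2aL = 2 × 8.3867 × 4.4 = 73.8030, so v = 8.5909 m/s.

8.6 m/s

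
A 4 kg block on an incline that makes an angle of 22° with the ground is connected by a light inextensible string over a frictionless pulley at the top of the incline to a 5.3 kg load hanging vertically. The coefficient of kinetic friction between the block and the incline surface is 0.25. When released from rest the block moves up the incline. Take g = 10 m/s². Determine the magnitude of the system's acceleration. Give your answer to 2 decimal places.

3.09 m/s²

For the block on the incline: the weight component along the slope is m₁g sin 22° = 4 × 10 × 0.3746 = 14.984 N and the normal force is N = m₁g cos 22° = 37.087 N.
Kinetic friction opposes the block's motion up the incline: f = μN = 0.25 × 37.087 = 9.272 N acting down the slope.
Newton's second law for the block (up-slope positive): T − 14.984 − 9.272 = 4 a. For the hanging load (downward positive): 5.3 × 10 − T = 5.3 a.
Adding the two equations eliminates T: 28.744 = 9.3 a, so a = 3.0908 m/s².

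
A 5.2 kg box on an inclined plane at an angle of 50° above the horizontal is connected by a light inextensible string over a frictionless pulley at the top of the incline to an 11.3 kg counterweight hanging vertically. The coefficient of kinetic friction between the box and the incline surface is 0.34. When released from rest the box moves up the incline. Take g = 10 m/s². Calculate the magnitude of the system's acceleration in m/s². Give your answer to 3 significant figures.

For the box on the incline: the weight component along the slope is m₁g sin 50° = 5.2 × 10 × 0.7660 = 39.832 N and the normal force is N = m₁g cos 50° = 33.425 N.
Kinetic friction opposes the box's motion up the incline: f = μN = 0.34 × 33.425 = 11.364 N acting down the slope.
Newton's second law for the box (up-slope positive): T − 39.832 − 11.364 = 5.2 a. For the hanging counterweight (downward positive): 11.3 × 10 − T = 11.3 a.
Adding the two equations eliminates T: 61.804 = 16.5 a, so a = 3.7457 m/s².

3.75 m/s²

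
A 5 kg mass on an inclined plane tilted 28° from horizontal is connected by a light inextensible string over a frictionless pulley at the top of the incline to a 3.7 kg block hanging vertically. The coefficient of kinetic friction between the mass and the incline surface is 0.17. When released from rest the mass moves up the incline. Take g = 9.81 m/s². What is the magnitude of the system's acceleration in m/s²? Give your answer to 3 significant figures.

For the mass on the incline: the weight component along the slope is m₁g sin 28° = 5 × 9.81 × 0.4695 = 23.029 N and the normal force is N = m₁g cos 28° = 43.309 N.
Kinetic friction opposes the mass's motion up the incline: f = μN = 0.17 × 43.309 = 7.363 N acting down the slope.
Newton's second law for the mass (up-slope positive): T − 23.029 − 7.363 = 5 a. For the hanging block (downward positive): 3.7 × 9.81 − T = 3.7 a.
Adding the two equations eliminates T: 5.905 = 8.7 a, so a = 0.6787 m/s².

0.679 m/s²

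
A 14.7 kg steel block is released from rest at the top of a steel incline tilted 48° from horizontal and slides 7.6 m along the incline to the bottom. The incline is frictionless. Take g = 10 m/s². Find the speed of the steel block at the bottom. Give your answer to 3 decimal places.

10.628 m/s

The weight component along the incline is mg sin 48° = 109.242 N and the normal force is N = mg cos 48° = 98.362 N.
With no friction, a = g sin 48° = 7.4314 m/s².
Starting from rest over a distance of 7.6 m, v² = 2aL = 2 × 7.4314 × 7.6 = 112.9573, so v = 10.6281 m/s.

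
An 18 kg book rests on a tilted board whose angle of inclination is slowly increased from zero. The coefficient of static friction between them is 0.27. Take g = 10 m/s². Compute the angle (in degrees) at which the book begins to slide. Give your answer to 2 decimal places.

At the threshold of sliding, static friction is at its maximum μ_s N and exactly balances the weight component along the incline: mg sin θ = μ_s mg cos θ.
Hence tan θ = μ_s = 0.27, so θ = arctan(0.27) = 15.1096°.

15.11°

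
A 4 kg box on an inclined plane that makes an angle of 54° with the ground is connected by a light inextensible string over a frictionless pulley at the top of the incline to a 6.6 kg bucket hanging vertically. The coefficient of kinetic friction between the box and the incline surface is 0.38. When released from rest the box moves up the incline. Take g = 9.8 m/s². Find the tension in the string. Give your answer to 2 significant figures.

50 N

For the box on the incline: the weight component along the slope is m₁g sin 54° = 4 × 9.8 × 0.8090 = 31.713 N and the normal force is N = m₁g cos 54° = 23.041 N.
Kinetic friction opposes the box's motion up the incline: f = μN = 0.38 × 23.041 = 8.756 N acting down the slope.
Newton's second law for the box (up-slope positive): T − 31.713 − 8.756 = 4 a. For the hanging bucket (downward positive): 6.6 × 9.8 − T = 6.6 a.
Adding the two equations eliminates T: 24.211 = 10.6 a, so a = 2.2841 m/s².
Then from the hanging bucket's equation, T = 6.6 × (9.8 − 2.2841) = 49.605 N.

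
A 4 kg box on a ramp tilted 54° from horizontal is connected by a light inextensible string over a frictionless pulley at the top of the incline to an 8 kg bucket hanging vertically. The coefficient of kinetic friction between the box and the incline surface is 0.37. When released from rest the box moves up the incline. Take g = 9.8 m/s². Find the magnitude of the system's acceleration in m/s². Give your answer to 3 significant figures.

For the box on the incline: the weight component along the slope is m₁g sin 54° = 4 × 9.8 × 0.8090 = 31.713 N and the normal force is N = m₁g cos 54° = 23.041 N.
Kinetic friction opposes the box's motion up the incline: f = μN = 0.37 × 23.041 = 8.525 N acting down the slope.
Newton's second law for the box (up-slope positive): T − 31.713 − 8.525 = 4 a. For the hanging bucket (downward positive): 8 × 9.8 − T = 8 a.
Adding the two equations eliminates T: 38.162 = 12 a, so a = 3.1802 m/s².

3.18 m/s²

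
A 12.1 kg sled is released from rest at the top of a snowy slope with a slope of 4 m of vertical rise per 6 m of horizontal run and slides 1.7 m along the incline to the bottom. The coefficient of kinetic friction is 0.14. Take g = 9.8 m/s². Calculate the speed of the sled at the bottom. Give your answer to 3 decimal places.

The weight component along the incline is mg sin 33.69° = 65.776 N and the normal force is N = mg cos 33.69° = 98.665 N.
Friction up the slope is f = μN = 0.14 × 98.665 = 13.813 N, so the net downslope force is 65.776 − 13.813 = 51.963 N and a = 51.963 / 12.1 = 4.2945 m/s².
Starting from rest over a distance of 1.7 m, v² = 2aL = 2 × 4.2945 × 1.7 = 14.6013, so v = 3.8212 m/s.

3.821 m/s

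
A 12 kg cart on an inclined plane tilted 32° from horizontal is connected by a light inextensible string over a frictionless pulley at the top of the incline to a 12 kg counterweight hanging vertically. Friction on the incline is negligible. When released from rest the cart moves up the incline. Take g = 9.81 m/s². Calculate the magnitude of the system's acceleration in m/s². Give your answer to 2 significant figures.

For the cart on the incline: the weight component along the slope is m₁g sin 32° = 12 × 9.81 × 0.5299 = 62.380 N and the normal force is N = m₁g cos 32° = 99.832 N.
Newton's second law for the cart (up-slope positive): T − 62.380 = 12 a. For the hanging counterweight (downward positive): 12 × 9.81 − T = 12 a.
Adding the two equations eliminates T: 55.340 = 24 a, so a = 2.3058 m/s².

2.3 m/s²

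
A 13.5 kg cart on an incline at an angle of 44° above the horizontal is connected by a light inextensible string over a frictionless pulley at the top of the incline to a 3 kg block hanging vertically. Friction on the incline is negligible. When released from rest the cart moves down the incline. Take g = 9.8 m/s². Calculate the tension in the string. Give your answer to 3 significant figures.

For the cart on the incline: the weight component along the slope is m₁g sin 44° = 13.5 × 9.8 × 0.6947 = 91.909 N and the normal force is N = m₁g cos 44° = 95.169 N.
Newton's second law for the cart (down-slope positive): 91.909 − T = 13.5 a. For the hanging block (upward positive): T − 3 × 9.8 = 3 a.
Adding the two equations eliminates T: 62.509 = 16.5 a, so a = 3.7884 m/s².
Then from the hanging block's equation, T = 3 × (9.8 + 3.7884) = 40.765 N.

40.8 N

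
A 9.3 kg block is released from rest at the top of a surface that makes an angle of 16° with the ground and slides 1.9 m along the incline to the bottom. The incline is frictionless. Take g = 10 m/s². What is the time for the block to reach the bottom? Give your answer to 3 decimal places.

1.174 s

The weight component along the incline is mg sin 16° = 25.634 N and the normal force is N = mg cos 16° = 89.397 N.
With no friction, a = g sin 16° = 2.7564 m/s².
Starting from rest, L = ½at², so t = √(2L/a) = √(2 × 1.9 / 2.7564) = 1.1741 s.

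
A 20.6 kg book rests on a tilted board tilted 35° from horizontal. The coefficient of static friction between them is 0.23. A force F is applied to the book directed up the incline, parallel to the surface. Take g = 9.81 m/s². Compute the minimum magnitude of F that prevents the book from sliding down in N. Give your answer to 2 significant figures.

78 N

The normal force is N = mg cos 35° = 165.539 N. With F at its minimum the book is on the verge of sliding down, so static friction is at its maximum μ_s N = 0.23 × 165.539 = 38.074 N and acts up the slope.
Equilibrium along the incline: F + μ_s N = mg sin 35°, so F = 115.912 − 38.074 = 77.838 N.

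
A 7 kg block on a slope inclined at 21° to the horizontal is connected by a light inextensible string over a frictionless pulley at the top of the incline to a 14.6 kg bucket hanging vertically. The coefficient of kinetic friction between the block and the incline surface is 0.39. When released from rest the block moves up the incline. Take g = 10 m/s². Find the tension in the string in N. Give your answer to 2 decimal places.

For the block on the incline: the weight component along the slope is m₁g sin 21° = 7 × 10 × 0.3584 = 25.088 N and the normal force is N = m₁g cos 21° = 65.351 N.
Kinetic friction opposes the block's motion up the incline: f = μN = 0.39 × 65.351 = 25.487 N acting down the slope.
Newton's second law for the block (up-slope positive): T − 25.088 − 25.487 = 7 a. For the hanging bucket (downward positive): 14.6 × 10 − T = 14.6 a.
Adding the two equations eliminates T: 95.425 = 21.6 a, so a = 4.4178 m/s².
Then from the hanging bucket's equation, T = 14.6 × (10 − 4.4178) = 81.500 N.

81.50 N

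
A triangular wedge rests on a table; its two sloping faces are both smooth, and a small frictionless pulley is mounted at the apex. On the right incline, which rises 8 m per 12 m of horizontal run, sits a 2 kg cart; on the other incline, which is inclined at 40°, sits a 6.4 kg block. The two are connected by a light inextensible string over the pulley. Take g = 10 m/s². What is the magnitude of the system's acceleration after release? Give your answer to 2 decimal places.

3.58 m/s²

Resolve each weight along its own incline: the 2 kg mass has component 2 × 10 × sin 33.69° = 11.094 N down its slope, and the 6.4 kg mass has 6.4 × 10 × sin 40° = 41.138 N down its slope.
The 6.4 kg side's 41.138 N exceeds the other side's 11.094 N, so that mass slides down and the 2 kg mass slides up. Taking that direction as positive, Newton's second law for the whole system gives 41.138 − 11.094 = (2 + 6.4) a, so a = 30.044 / 8.4 = 3.5767 m/s².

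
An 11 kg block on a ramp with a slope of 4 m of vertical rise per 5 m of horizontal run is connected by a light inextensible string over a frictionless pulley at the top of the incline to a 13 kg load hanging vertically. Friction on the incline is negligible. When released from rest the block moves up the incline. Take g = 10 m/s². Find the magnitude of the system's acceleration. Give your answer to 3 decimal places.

For the block on the incline: the weight component along the slope is m₁g sin 38.66° = 11 × 10 × 0.6247 = 68.717 N and the normal force is N = m₁g cos 38.66° = 85.896 N.
Newton's second law for the block (up-slope positive): T − 68.717 = 11 a. For the hanging load (downward positive): 13 × 10 − T = 13 a.
Adding the two equations eliminates T: 61.283 = 24 a, so a = 2.5535 m/s².

2.553 m/s²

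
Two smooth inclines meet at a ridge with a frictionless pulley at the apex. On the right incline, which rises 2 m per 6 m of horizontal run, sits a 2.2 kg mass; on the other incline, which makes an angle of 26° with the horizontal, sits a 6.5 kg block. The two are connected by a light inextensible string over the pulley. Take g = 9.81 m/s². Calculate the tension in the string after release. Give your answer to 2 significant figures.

12 N

Resolve each weight along its own incline: the 2.2 kg mass has component 2.2 × 9.81 × sin 18.43° = 6.825 N down its slope, and the 6.5 kg mass has 6.5 × 9.81 × sin 26° = 27.953 N down its slope.
The 6.5 kg side's 27.953 N exceeds the other side's 6.825 N, so that mass slides down and the 2.2 kg mass slides up. Taking that direction as positive, Newton's second law for the whole system gives 27.953 − 6.825 = (2.2 + 6.5) a, so a = 21.128 / 8.7 = 2.4285 m/s².
For the 2.2 kg mass (up-slope positive): T − 6.825 = 2.2 × 2.4285, so T = 12.168 N.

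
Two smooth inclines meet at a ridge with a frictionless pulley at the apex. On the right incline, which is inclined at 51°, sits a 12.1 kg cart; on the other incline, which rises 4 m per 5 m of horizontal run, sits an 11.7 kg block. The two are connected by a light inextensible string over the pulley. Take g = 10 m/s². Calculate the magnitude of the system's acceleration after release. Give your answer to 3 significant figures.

Resolve each weight along its own incline: the 12.1 kg mass has component 12.1 × 10 × sin 51° = 94.035 N down its slope, and the 11.7 kg mass has 11.7 × 10 × sin 38.66° = 73.089 N down its slope.
The 12.1 kg side's 94.035 N exceeds the other side's 73.089 N, so that mass slides down and the 11.7 kg mass slides up. Taking that direction as positive, Newton's second law for the whole system gives 94.035 − 73.089 = (12.1 + 11.7) a, so a = 20.946 / 23.8 = 0.8801 m/s².

0.880 m/s²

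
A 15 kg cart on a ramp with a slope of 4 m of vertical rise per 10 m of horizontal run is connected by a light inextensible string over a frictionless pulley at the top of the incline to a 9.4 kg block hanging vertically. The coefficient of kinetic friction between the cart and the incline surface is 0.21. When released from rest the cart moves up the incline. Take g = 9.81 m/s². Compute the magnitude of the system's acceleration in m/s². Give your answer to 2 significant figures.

0.36 m/s²

For the cart on the incline: the weight component along the slope is m₁g sin 21.80° = 15 × 9.81 × 0.3714 = 54.652 N and the normal force is N = m₁g cos 21.80° = 136.625 N.
Kinetic friction opposes the cart's motion up the incline: f = μN = 0.21 × 136.625 = 28.691 N acting down the slope.
Newton's second law for the cart (up-slope positive): T − 54.652 − 28.691 = 15 a. For the hanging block (downward positive): 9.4 × 9.81 − T = 9.4 a.
Adding the two equations eliminates T: 8.871 = 24.4 a, so a = 0.3636 m/s².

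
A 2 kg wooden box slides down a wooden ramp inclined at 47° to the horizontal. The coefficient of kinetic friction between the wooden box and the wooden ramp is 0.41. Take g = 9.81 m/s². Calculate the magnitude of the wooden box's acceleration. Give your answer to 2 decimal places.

4.43 m/s²

Resolving the weight along the incline: the component pulling the wooden box down the slope is mg sin 47° = 2 × 9.81 × 0.7314 = 14.350 N, and the normal force is N = mg cos 47° = 2 × 9.81 × 0.6820 = 13.381 N.
Kinetic friction acts up the slope with magnitude f = μN = 0.41 × 13.381 = 5.486 N.
Net force along the incline is 14.350 − 5.486 = 8.864 N, so a = 8.864 / 2 = 4.4320 m/s².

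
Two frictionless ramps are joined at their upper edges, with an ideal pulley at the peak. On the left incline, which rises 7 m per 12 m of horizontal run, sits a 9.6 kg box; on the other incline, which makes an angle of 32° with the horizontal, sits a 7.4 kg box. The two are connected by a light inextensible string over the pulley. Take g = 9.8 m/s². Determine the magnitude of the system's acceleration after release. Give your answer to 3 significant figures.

Resolve each weight along its own incline: the 9.6 kg mass has component 9.6 × 9.8 × sin 30.26° = 47.404 N down its slope, and the 7.4 kg mass has 7.4 × 9.8 × sin 32° = 38.430 N down its slope.
The 9.6 kg side's 47.404 N exceeds the other side's 38.430 N, so that mass slides down and the 7.4 kg mass slides up. Taking that direction as positive, Newton's second law for the whole system gives 47.404 − 38.430 = (9.6 + 7.4) a, so a = 8.974 / 17 = 0.5279 m/s².

0.528 m/s²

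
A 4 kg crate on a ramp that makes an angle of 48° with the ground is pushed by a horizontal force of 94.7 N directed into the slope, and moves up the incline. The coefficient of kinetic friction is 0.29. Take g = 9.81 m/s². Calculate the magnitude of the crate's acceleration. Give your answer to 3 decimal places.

The horizontal push has components F cos 48° = 94.7 × 0.6691 = 63.364 N up the incline and F sin 48° = 94.7 × 0.7431 = 70.372 N pressing into the surface.
The normal force is therefore N = mg cos 48° + F sin 48° = 26.255 + 70.372 = 96.627 N, and kinetic friction down the slope is μN = 0.29 × 96.627 = 28.022 N.
Along the incline: F cos 48° − mg sin 48° − μN = ma, so 63.364 − 29.159 − 28.022 = 4 a, giving a = 1.5457 m/s².

1.546 m/s²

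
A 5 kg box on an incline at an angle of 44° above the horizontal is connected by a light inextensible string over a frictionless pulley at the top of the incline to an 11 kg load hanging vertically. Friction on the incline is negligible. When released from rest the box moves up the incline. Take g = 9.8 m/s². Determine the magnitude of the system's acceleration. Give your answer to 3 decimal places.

4.610 m/s²

For the box on the incline: the weight component along the slope is m₁g sin 44° = 5 × 9.8 × 0.6947 = 34.040 N and the normal force is N = m₁g cos 44° = 35.248 N.
Newton's second law for the box (up-slope positive): T − 34.040 = 5 a. For the hanging load (downward positive): 11 × 9.8 − T = 11 a.
Adding the two equations eliminates T: 73.760 = 16 a, so a = 4.6100 m/s².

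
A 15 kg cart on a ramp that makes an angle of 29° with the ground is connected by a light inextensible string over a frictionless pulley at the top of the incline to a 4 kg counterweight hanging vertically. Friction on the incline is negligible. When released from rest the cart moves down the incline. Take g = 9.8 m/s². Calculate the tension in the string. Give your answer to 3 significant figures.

For the cart on the incline: the weight component along the slope is m₁g sin 29° = 15 × 9.8 × 0.4848 = 71.266 N and the normal force is N = m₁g cos 29° = 128.569 N.
Newton's second law for the cart (down-slope positive): 71.266 − T = 15 a. For the hanging counterweight (upward positive): T − 4 × 9.8 = 4 a.
Adding the two equations eliminates T: 32.066 = 19 a, so a = 1.6877 m/s².
Then from the hanging counterweight's equation, T = 4 × (9.8 + 1.6877) = 45.951 N.

46.0 N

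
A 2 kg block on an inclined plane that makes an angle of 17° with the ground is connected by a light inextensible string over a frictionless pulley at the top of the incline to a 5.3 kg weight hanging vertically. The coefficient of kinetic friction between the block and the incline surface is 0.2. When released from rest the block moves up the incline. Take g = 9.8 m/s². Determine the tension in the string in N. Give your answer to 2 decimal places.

For the block on the incline: the weight component along the slope is m₁g sin 17° = 2 × 9.8 × 0.2924 = 5.731 N and the normal force is N = m₁g cos 17° = 18.744 N.
Kinetic friction opposes the block's motion up the incline: f = μN = 0.2 × 18.744 = 3.749 N acting down the slope.
Newton's second law for the block (up-slope positive): T − 5.731 − 3.749 = 2 a. For the hanging weight (downward positive): 5.3 × 9.8 − T = 5.3 a.
Adding the two equations eliminates T: 42.460 = 7.3 a, so a = 5.8164 m/s².
Then from the hanging weight's equation, T = 5.3 × (9.8 − 5.8164) = 21.113 N.

21.11 N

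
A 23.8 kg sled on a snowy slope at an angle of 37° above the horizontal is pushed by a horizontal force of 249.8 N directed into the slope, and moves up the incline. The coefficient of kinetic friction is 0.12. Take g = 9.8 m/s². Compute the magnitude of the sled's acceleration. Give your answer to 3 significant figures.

The horizontal push has components F cos 37° = 249.8 × 0.7986 = 199.490 N up the incline and F sin 37° = 249.8 × 0.6018 = 150.330 N pressing into the surface.
The normal force is therefore N = mg cos 37° + F sin 37° = 186.265 + 150.330 = 336.595 N, and kinetic friction down the slope is μN = 0.12 × 336.595 = 40.391 N.
Along the incline: F cos 37° − mg sin 37° − μN = ma, so 199.490 − 140.364 − 40.391 = 23.8 a, giving a = 0.7872 m/s².

0.787 m/s²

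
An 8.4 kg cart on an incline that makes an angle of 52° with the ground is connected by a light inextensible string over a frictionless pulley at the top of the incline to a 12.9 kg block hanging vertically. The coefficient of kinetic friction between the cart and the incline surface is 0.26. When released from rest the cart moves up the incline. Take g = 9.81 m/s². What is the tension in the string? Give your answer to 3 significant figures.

97.2 N

For the cart on the incline: the weight component along the slope is m₁g sin 52° = 8.4 × 9.81 × 0.7880 = 64.934 N and the normal force is N = m₁g cos 52° = 50.733 N.
Kinetic friction opposes the cart's motion up the incline: f = μN = 0.26 × 50.733 = 13.191 N acting down the slope.
Newton's second law for the cart (up-slope positive): T − 64.934 − 13.191 = 8.4 a. For the hanging block (downward positive): 12.9 × 9.81 − T = 12.9 a.
Adding the two equations eliminates T: 48.424 = 21.3 a, so a = 2.2734 m/s².
Then from the hanging block's equation, T = 12.9 × (9.81 − 2.2734) = 97.222 N.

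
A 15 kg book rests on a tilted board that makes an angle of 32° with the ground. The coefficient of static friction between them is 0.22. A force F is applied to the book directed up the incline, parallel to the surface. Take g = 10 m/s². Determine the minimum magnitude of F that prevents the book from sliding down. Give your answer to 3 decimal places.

The normal force is N = mg cos 32° = 127.207 N. With F at its minimum the book is on the verge of sliding down, so static friction is at its maximum μ_s N = 0.22 × 127.207 = 27.986 N and acts up the slope.
Equilibrium along the incline: F + μ_s N = mg sin 32°, so F = 79.488 − 27.986 = 51.502 N.

51.502 N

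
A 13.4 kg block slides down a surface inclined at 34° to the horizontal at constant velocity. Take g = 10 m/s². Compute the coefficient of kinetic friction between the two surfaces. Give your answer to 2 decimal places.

0.67

At constant velocity the net force along the incline is zero: mg sin 34° = μ mg cos 34°.
So μ = tan 34° = 0.5592 / 0.8290 = 0.6745.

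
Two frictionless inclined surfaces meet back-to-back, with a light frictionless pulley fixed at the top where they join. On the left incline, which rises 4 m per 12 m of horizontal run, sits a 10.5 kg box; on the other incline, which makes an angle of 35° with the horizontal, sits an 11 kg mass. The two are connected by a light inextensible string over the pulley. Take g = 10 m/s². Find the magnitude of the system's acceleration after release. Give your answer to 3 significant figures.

Resolve each weight along its own incline: the 10.5 kg mass has component 10.5 × 10 × sin 18.43° = 33.204 N down its slope, and the 11 kg mass has 11 × 10 × sin 35° = 63.093 N down its slope.
The 11 kg side's 63.093 N exceeds the other side's 33.204 N, so that mass slides down and the 10.5 kg mass slides up. Taking that direction as positive, Newton's second law for the whole system gives 63.093 − 33.204 = (10.5 + 11) a, so a = 29.889 / 21.5 = 1.3902 m/s².

1.39 m/s²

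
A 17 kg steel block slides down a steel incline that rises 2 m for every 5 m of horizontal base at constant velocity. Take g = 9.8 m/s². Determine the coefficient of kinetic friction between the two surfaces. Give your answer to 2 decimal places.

0.40

At constant velocity the net force along the incline is zero: mg sin 21.80° = μ mg cos 21.80°.
So μ = tan 21.80° = 0.3714 / 0.9285 = 0.4000.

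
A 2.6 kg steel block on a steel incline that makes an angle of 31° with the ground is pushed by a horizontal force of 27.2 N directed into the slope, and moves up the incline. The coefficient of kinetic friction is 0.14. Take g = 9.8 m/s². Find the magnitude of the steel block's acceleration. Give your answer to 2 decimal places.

1.99 m/s²

The horizontal push has components F cos 31° = 27.2 × 0.8572 = 23.316 N up the incline and F sin 31° = 27.2 × 0.5150 = 14.008 N pressing into the surface.
The normal force is therefore N = mg cos 31° + F sin 31° = 21.841 + 14.008 = 35.849 N, and kinetic friction down the slope is μN = 0.14 × 35.849 = 5.019 N.
Along the incline: F cos 31° − mg sin 31° − μN = ma, so 23.316 − 13.122 − 5.019 = 2.6 a, giving a = 1.9904 m/s².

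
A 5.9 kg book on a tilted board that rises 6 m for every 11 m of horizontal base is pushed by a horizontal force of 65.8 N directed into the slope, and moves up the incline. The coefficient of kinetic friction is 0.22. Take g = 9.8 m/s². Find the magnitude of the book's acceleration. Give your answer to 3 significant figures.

2.03 m/s²

The horizontal push has components F cos 28.61° = 65.8 × 0.8779 = 57.766 N up the incline and F sin 28.61° = 65.8 × 0.4789 = 31.512 N pressing into the surface.
The normal force is therefore N = mg cos 28.61° + F sin 28.61° = 50.760 + 31.512 = 82.272 N, and kinetic friction down the slope is μN = 0.22 × 82.272 = 18.100 N.
Along the incline: F cos 28.61° − mg sin 28.61° − μN = ma, so 57.766 − 27.690 − 18.100 = 5.9 a, giving a = 2.0298 m/s².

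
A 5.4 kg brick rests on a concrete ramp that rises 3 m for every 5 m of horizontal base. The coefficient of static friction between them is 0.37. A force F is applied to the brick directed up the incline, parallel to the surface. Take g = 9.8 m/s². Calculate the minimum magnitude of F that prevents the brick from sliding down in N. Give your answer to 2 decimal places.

10.44 N

The normal force is N = mg cos 30.96° = 45.379 N. With F at its minimum the brick is on the verge of sliding down, so static friction is at its maximum μ_s N = 0.37 × 45.379 = 16.790 N and acts up the slope.
Equilibrium along the incline: F + μ_s N = mg sin 30.96°, so F = 27.227 − 16.790 = 10.437 N.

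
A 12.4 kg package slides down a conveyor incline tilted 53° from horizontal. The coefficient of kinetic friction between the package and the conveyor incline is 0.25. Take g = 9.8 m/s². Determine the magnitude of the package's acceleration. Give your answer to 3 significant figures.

Resolving the weight along the incline: the component pulling the package down the slope is mg sin 53° = 12.4 × 9.8 × 0.7986 = 97.046 N, and the normal force is N = mg cos 53° = 12.4 × 9.8 × 0.6018 = 73.131 N.
Kinetic friction acts up the slope with magnitude f = μN = 0.25 × 73.131 = 18.283 N.
Net force along the incline is 97.046 − 18.283 = 78.763 N, so a = 78.763 / 12.4 = 6.3519 m/s².

6.35 m/s²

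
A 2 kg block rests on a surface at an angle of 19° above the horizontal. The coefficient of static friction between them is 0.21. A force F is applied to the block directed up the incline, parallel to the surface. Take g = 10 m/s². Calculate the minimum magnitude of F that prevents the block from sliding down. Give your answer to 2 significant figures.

2.5 N

The normal force is N = mg cos 19° = 18.910 N. With F at its minimum the block is on the verge of sliding down, so static friction is at its maximum μ_s N = 0.21 × 18.910 = 3.971 N and acts up the slope.
Equilibrium along the incline: F + μ_s N = mg sin 19°, so F = 6.511 − 3.971 = 2.540 N.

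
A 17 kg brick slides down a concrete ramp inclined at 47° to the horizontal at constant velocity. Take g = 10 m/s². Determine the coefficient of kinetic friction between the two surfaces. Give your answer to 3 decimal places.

At constant velocity the net force along the incline is zero: mg sin 47° = μ mg cos 47°.
So μ = tan 47° = 0.7314 / 0.6820 = 1.0724.

1.072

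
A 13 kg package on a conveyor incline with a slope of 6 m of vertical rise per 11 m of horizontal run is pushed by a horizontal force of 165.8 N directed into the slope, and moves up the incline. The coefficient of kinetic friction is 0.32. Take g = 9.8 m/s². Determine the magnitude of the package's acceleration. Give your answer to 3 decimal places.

The horizontal push has components F cos 28.61° = 165.8 × 0.8779 = 145.556 N up the incline and F sin 28.61° = 165.8 × 0.4789 = 79.402 N pressing into the surface.
The normal force is therefore N = mg cos 28.61° + F sin 28.61° = 111.844 + 79.402 = 191.246 N, and kinetic friction down the slope is μN = 0.32 × 191.246 = 61.199 N.
Along the incline: F cos 28.61° − mg sin 28.61° − μN = ma, so 145.556 − 61.012 − 61.199 = 13 a, giving a = 1.7958 m/s².

1.796 m/s²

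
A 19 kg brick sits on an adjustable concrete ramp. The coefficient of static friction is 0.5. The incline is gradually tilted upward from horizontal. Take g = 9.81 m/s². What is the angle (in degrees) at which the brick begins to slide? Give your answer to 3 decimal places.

At the threshold of sliding, static friction is at its maximum μ_s N and exactly balances the weight component along the incline: mg sin θ = μ_s mg cos θ.
Hence tan θ = μ_s = 0.5, so θ = arctan(0.5) = 26.5651°.

26.565°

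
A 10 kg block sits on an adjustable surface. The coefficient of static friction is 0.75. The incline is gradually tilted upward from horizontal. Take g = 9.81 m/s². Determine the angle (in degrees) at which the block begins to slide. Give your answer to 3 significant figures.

At the threshold of sliding, static friction is at its maximum μ_s N and exactly balances the weight component along the incline: mg sin θ = μ_s mg cos θ.
Hence tan θ = μ_s = 0.75, so θ = arctan(0.75) = 36.8699°.

36.9°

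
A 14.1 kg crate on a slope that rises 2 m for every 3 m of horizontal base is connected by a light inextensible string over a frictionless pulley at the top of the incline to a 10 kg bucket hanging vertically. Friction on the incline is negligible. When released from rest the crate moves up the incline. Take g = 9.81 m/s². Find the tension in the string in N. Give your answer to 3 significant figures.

89.2 N

For the crate on the incline: the weight component along the slope is m₁g sin 33.69° = 14.1 × 9.81 × 0.5547 = 76.727 N and the normal force is N = m₁g cos 33.69° = 115.090 N.
Newton's second law for the crate (up-slope positive): T − 76.727 = 14.1 a. For the hanging bucket (downward positive): 10 × 9.81 − T = 10 a.
Adding the two equations eliminates T: 21.373 = 24.1 a, so a = 0.8868 m/s².
Then from the hanging bucket's equation, T = 10 × (9.81 − 0.8868) = 89.232 N.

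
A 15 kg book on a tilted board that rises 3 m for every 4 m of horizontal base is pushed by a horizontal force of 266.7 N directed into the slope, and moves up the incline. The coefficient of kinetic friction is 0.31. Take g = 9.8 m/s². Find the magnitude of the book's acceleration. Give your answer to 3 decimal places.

The horizontal push has components F cos 36.87° = 266.7 × 0.8000 = 213.360 N up the incline and F sin 36.87° = 266.7 × 0.6000 = 160.020 N pressing into the surface.
The normal force is therefore N = mg cos 36.87° + F sin 36.87° = 117.600 + 160.020 = 277.620 N, and kinetic friction down the slope is μN = 0.31 × 277.620 = 86.062 N.
Along the incline: F cos 36.87° − mg sin 36.87° − μN = ma, so 213.360 − 88.200 − 86.062 = 15 a, giving a = 2.6065 m/s².

2.607 m/s²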